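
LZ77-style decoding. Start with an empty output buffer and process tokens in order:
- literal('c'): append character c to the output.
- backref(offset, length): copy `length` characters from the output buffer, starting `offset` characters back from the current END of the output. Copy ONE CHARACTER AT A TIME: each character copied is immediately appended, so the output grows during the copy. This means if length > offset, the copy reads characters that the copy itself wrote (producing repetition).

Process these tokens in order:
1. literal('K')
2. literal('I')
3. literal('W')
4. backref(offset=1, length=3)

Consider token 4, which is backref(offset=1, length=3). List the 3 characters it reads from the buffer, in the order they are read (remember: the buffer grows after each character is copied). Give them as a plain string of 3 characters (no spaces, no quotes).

Token 1: literal('K'). Output: "K"
Token 2: literal('I'). Output: "KI"
Token 3: literal('W'). Output: "KIW"
Token 4: backref(off=1, len=3). Buffer before: "KIW" (len 3)
  byte 1: read out[2]='W', append. Buffer now: "KIWW"
  byte 2: read out[3]='W', append. Buffer now: "KIWWW"
  byte 3: read out[4]='W', append. Buffer now: "KIWWWW"

Answer: WWW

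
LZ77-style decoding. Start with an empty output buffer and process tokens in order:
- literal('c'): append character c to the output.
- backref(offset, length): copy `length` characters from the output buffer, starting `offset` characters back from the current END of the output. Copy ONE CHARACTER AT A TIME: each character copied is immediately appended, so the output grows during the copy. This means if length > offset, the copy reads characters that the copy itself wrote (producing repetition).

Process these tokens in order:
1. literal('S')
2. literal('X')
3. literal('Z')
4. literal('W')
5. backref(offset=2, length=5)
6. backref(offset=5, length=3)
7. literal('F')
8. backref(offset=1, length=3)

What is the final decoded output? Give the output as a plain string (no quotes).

Answer: SXZWZWZWZZWZFFFF

Derivation:
Token 1: literal('S'). Output: "S"
Token 2: literal('X'). Output: "SX"
Token 3: literal('Z'). Output: "SXZ"
Token 4: literal('W'). Output: "SXZW"
Token 5: backref(off=2, len=5) (overlapping!). Copied 'ZWZWZ' from pos 2. Output: "SXZWZWZWZ"
Token 6: backref(off=5, len=3). Copied 'ZWZ' from pos 4. Output: "SXZWZWZWZZWZ"
Token 7: literal('F'). Output: "SXZWZWZWZZWZF"
Token 8: backref(off=1, len=3) (overlapping!). Copied 'FFF' from pos 12. Output: "SXZWZWZWZZWZFFFF"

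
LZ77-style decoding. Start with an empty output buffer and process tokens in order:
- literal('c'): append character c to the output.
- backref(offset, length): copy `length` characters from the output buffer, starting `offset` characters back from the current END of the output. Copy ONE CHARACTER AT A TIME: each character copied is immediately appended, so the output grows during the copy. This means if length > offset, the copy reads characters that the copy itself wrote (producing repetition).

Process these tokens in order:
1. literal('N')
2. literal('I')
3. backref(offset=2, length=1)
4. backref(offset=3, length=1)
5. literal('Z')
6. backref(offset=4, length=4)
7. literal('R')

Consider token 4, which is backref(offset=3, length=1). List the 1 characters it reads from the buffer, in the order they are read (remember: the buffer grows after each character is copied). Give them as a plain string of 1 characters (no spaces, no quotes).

Token 1: literal('N'). Output: "N"
Token 2: literal('I'). Output: "NI"
Token 3: backref(off=2, len=1). Copied 'N' from pos 0. Output: "NIN"
Token 4: backref(off=3, len=1). Buffer before: "NIN" (len 3)
  byte 1: read out[0]='N', append. Buffer now: "NINN"

Answer: N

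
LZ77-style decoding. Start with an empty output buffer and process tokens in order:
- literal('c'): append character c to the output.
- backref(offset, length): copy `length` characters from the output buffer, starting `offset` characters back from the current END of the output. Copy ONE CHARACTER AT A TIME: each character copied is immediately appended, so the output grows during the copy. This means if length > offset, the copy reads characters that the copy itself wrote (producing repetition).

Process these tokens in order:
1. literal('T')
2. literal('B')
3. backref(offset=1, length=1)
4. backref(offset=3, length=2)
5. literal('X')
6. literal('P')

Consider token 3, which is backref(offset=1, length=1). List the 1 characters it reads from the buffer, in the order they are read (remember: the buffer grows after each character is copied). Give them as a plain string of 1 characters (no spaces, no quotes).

Answer: B

Derivation:
Token 1: literal('T'). Output: "T"
Token 2: literal('B'). Output: "TB"
Token 3: backref(off=1, len=1). Buffer before: "TB" (len 2)
  byte 1: read out[1]='B', append. Buffer now: "TBB"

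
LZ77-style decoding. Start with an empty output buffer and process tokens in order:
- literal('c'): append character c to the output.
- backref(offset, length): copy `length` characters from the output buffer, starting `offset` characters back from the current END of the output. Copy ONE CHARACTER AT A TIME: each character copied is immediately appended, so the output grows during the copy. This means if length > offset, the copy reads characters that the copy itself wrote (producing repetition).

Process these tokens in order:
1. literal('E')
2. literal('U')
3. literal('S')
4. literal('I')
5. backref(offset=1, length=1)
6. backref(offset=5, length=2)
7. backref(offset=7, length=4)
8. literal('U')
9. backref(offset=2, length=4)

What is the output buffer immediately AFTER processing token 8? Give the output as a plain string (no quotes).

Token 1: literal('E'). Output: "E"
Token 2: literal('U'). Output: "EU"
Token 3: literal('S'). Output: "EUS"
Token 4: literal('I'). Output: "EUSI"
Token 5: backref(off=1, len=1). Copied 'I' from pos 3. Output: "EUSII"
Token 6: backref(off=5, len=2). Copied 'EU' from pos 0. Output: "EUSIIEU"
Token 7: backref(off=7, len=4). Copied 'EUSI' from pos 0. Output: "EUSIIEUEUSI"
Token 8: literal('U'). Output: "EUSIIEUEUSIU"

Answer: EUSIIEUEUSIU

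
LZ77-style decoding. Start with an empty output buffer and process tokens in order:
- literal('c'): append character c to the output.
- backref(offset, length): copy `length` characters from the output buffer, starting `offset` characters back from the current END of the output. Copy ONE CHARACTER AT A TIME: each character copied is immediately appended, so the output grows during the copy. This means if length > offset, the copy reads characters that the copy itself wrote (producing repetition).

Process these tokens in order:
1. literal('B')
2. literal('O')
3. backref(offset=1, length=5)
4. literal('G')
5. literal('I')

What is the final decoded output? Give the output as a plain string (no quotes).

Token 1: literal('B'). Output: "B"
Token 2: literal('O'). Output: "BO"
Token 3: backref(off=1, len=5) (overlapping!). Copied 'OOOOO' from pos 1. Output: "BOOOOOO"
Token 4: literal('G'). Output: "BOOOOOOG"
Token 5: literal('I'). Output: "BOOOOOOGI"

Answer: BOOOOOOGI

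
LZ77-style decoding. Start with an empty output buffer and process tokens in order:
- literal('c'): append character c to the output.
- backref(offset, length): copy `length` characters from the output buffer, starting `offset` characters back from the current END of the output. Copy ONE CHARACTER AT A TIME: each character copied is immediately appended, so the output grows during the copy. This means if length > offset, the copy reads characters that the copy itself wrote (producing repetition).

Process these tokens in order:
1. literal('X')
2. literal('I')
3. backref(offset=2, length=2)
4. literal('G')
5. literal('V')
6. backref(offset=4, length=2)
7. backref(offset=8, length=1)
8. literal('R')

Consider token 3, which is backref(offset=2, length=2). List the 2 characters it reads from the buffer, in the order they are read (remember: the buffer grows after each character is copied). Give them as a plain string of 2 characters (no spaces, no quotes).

Answer: XI

Derivation:
Token 1: literal('X'). Output: "X"
Token 2: literal('I'). Output: "XI"
Token 3: backref(off=2, len=2). Buffer before: "XI" (len 2)
  byte 1: read out[0]='X', append. Buffer now: "XIX"
  byte 2: read out[1]='I', append. Buffer now: "XIXI"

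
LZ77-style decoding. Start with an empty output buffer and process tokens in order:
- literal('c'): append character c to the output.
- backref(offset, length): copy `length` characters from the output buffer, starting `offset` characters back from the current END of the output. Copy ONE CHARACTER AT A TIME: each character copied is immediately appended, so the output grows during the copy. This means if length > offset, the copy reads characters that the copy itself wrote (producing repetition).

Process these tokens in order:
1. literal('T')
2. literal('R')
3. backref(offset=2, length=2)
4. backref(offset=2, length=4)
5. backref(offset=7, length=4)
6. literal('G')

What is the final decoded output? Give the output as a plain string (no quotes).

Token 1: literal('T'). Output: "T"
Token 2: literal('R'). Output: "TR"
Token 3: backref(off=2, len=2). Copied 'TR' from pos 0. Output: "TRTR"
Token 4: backref(off=2, len=4) (overlapping!). Copied 'TRTR' from pos 2. Output: "TRTRTRTR"
Token 5: backref(off=7, len=4). Copied 'RTRT' from pos 1. Output: "TRTRTRTRRTRT"
Token 6: literal('G'). Output: "TRTRTRTRRTRTG"

Answer: TRTRTRTRRTRTG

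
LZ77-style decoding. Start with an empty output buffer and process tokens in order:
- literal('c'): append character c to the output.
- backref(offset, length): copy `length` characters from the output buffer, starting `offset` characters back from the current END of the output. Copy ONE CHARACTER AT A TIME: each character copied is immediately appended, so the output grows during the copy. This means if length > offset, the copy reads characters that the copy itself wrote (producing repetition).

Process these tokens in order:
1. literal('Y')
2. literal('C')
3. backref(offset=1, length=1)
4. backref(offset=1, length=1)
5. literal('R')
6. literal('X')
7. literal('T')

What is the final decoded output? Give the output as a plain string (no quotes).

Token 1: literal('Y'). Output: "Y"
Token 2: literal('C'). Output: "YC"
Token 3: backref(off=1, len=1). Copied 'C' from pos 1. Output: "YCC"
Token 4: backref(off=1, len=1). Copied 'C' from pos 2. Output: "YCCC"
Token 5: literal('R'). Output: "YCCCR"
Token 6: literal('X'). Output: "YCCCRX"
Token 7: literal('T'). Output: "YCCCRXT"

Answer: YCCCRXT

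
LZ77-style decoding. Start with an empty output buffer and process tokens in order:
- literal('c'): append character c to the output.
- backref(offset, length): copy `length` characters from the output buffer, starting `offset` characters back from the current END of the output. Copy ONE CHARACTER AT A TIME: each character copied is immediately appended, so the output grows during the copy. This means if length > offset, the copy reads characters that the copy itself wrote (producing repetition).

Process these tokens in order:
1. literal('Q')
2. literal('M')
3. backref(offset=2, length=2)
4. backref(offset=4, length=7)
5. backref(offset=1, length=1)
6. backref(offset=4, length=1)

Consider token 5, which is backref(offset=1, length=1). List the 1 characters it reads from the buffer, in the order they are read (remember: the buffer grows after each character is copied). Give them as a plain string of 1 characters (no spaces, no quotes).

Token 1: literal('Q'). Output: "Q"
Token 2: literal('M'). Output: "QM"
Token 3: backref(off=2, len=2). Copied 'QM' from pos 0. Output: "QMQM"
Token 4: backref(off=4, len=7) (overlapping!). Copied 'QMQMQMQ' from pos 0. Output: "QMQMQMQMQMQ"
Token 5: backref(off=1, len=1). Buffer before: "QMQMQMQMQMQ" (len 11)
  byte 1: read out[10]='Q', append. Buffer now: "QMQMQMQMQMQQ"

Answer: Q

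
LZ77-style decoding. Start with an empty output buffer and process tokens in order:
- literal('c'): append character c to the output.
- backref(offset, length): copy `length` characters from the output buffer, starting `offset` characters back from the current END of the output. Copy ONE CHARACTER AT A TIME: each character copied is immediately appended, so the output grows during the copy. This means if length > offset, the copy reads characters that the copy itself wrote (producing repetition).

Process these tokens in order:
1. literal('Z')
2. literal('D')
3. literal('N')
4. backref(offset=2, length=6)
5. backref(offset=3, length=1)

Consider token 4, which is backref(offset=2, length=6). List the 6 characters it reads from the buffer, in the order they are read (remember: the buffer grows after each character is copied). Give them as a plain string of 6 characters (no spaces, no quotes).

Token 1: literal('Z'). Output: "Z"
Token 2: literal('D'). Output: "ZD"
Token 3: literal('N'). Output: "ZDN"
Token 4: backref(off=2, len=6). Buffer before: "ZDN" (len 3)
  byte 1: read out[1]='D', append. Buffer now: "ZDND"
  byte 2: read out[2]='N', append. Buffer now: "ZDNDN"
  byte 3: read out[3]='D', append. Buffer now: "ZDNDND"
  byte 4: read out[4]='N', append. Buffer now: "ZDNDNDN"
  byte 5: read out[5]='D', append. Buffer now: "ZDNDNDND"
  byte 6: read out[6]='N', append. Buffer now: "ZDNDNDNDN"

Answer: DNDNDN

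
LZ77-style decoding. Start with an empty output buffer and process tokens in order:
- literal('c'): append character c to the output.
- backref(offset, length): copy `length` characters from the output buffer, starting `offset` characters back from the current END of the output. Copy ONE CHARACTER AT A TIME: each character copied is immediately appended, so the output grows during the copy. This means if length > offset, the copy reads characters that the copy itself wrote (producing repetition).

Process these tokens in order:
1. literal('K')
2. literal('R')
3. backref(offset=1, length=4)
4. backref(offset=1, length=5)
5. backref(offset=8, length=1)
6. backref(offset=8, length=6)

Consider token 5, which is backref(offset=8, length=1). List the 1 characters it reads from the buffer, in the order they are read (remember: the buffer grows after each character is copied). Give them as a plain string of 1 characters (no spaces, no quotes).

Token 1: literal('K'). Output: "K"
Token 2: literal('R'). Output: "KR"
Token 3: backref(off=1, len=4) (overlapping!). Copied 'RRRR' from pos 1. Output: "KRRRRR"
Token 4: backref(off=1, len=5) (overlapping!). Copied 'RRRRR' from pos 5. Output: "KRRRRRRRRRR"
Token 5: backref(off=8, len=1). Buffer before: "KRRRRRRRRRR" (len 11)
  byte 1: read out[3]='R', append. Buffer now: "KRRRRRRRRRRR"

Answer: R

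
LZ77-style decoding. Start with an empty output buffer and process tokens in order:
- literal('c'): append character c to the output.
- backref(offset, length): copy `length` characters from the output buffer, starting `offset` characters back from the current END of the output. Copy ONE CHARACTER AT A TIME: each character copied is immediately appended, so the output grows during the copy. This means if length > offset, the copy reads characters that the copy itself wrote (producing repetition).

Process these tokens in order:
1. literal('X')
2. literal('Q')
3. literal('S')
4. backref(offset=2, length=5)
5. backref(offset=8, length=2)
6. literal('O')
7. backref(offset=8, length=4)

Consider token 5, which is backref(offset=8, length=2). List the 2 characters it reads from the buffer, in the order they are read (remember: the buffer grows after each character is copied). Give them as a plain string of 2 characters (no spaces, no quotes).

Answer: XQ

Derivation:
Token 1: literal('X'). Output: "X"
Token 2: literal('Q'). Output: "XQ"
Token 3: literal('S'). Output: "XQS"
Token 4: backref(off=2, len=5) (overlapping!). Copied 'QSQSQ' from pos 1. Output: "XQSQSQSQ"
Token 5: backref(off=8, len=2). Buffer before: "XQSQSQSQ" (len 8)
  byte 1: read out[0]='X', append. Buffer now: "XQSQSQSQX"
  byte 2: read out[1]='Q', append. Buffer now: "XQSQSQSQXQ"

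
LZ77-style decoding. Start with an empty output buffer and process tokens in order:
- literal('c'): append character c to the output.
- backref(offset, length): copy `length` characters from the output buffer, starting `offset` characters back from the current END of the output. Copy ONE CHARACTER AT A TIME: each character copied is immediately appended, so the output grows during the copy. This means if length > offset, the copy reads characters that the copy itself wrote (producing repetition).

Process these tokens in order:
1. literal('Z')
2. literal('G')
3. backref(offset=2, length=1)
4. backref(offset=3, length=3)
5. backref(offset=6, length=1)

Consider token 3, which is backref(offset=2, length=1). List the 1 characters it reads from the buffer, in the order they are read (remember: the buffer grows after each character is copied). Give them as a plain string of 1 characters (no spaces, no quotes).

Answer: Z

Derivation:
Token 1: literal('Z'). Output: "Z"
Token 2: literal('G'). Output: "ZG"
Token 3: backref(off=2, len=1). Buffer before: "ZG" (len 2)
  byte 1: read out[0]='Z', append. Buffer now: "ZGZ"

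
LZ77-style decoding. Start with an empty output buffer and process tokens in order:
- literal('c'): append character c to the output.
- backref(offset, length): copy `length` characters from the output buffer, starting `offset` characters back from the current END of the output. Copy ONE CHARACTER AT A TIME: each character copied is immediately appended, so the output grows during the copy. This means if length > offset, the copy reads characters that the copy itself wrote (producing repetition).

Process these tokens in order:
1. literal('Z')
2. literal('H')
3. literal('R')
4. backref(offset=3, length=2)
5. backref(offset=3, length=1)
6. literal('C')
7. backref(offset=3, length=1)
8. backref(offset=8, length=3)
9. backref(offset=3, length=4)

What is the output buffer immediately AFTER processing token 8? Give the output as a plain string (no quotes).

Answer: ZHRZHRCHZHR

Derivation:
Token 1: literal('Z'). Output: "Z"
Token 2: literal('H'). Output: "ZH"
Token 3: literal('R'). Output: "ZHR"
Token 4: backref(off=3, len=2). Copied 'ZH' from pos 0. Output: "ZHRZH"
Token 5: backref(off=3, len=1). Copied 'R' from pos 2. Output: "ZHRZHR"
Token 6: literal('C'). Output: "ZHRZHRC"
Token 7: backref(off=3, len=1). Copied 'H' from pos 4. Output: "ZHRZHRCH"
Token 8: backref(off=8, len=3). Copied 'ZHR' from pos 0. Output: "ZHRZHRCHZHR"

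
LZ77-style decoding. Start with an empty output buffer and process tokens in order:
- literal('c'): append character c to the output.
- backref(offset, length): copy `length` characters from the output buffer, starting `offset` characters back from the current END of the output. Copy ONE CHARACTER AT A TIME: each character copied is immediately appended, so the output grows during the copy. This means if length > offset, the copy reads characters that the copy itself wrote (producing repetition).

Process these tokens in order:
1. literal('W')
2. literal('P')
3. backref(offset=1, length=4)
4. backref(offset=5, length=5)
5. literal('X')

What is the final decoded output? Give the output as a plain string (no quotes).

Answer: WPPPPPPPPPPX

Derivation:
Token 1: literal('W'). Output: "W"
Token 2: literal('P'). Output: "WP"
Token 3: backref(off=1, len=4) (overlapping!). Copied 'PPPP' from pos 1. Output: "WPPPPP"
Token 4: backref(off=5, len=5). Copied 'PPPPP' from pos 1. Output: "WPPPPPPPPPP"
Token 5: literal('X'). Output: "WPPPPPPPPPPX"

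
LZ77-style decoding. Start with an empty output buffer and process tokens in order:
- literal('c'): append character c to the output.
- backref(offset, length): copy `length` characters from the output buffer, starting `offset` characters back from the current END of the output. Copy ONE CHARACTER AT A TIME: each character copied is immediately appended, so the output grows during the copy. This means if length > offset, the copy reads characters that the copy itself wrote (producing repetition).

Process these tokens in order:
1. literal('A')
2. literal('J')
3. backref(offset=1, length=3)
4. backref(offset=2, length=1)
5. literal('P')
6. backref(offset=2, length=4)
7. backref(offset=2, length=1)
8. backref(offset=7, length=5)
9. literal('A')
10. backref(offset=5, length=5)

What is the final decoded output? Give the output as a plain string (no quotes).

Token 1: literal('A'). Output: "A"
Token 2: literal('J'). Output: "AJ"
Token 3: backref(off=1, len=3) (overlapping!). Copied 'JJJ' from pos 1. Output: "AJJJJ"
Token 4: backref(off=2, len=1). Copied 'J' from pos 3. Output: "AJJJJJ"
Token 5: literal('P'). Output: "AJJJJJP"
Token 6: backref(off=2, len=4) (overlapping!). Copied 'JPJP' from pos 5. Output: "AJJJJJPJPJP"
Token 7: backref(off=2, len=1). Copied 'J' from pos 9. Output: "AJJJJJPJPJPJ"
Token 8: backref(off=7, len=5). Copied 'JPJPJ' from pos 5. Output: "AJJJJJPJPJPJJPJPJ"
Token 9: literal('A'). Output: "AJJJJJPJPJPJJPJPJA"
Token 10: backref(off=5, len=5). Copied 'PJPJA' from pos 13. Output: "AJJJJJPJPJPJJPJPJAPJPJA"

Answer: AJJJJJPJPJPJJPJPJAPJPJA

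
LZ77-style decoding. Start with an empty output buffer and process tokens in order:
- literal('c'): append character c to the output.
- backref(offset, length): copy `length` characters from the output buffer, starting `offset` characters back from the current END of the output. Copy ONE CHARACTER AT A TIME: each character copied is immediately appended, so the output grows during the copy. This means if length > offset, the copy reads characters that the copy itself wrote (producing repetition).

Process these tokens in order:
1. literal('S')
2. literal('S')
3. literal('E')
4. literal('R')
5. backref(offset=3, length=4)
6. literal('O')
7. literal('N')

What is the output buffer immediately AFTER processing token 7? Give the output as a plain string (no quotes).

Token 1: literal('S'). Output: "S"
Token 2: literal('S'). Output: "SS"
Token 3: literal('E'). Output: "SSE"
Token 4: literal('R'). Output: "SSER"
Token 5: backref(off=3, len=4) (overlapping!). Copied 'SERS' from pos 1. Output: "SSERSERS"
Token 6: literal('O'). Output: "SSERSERSO"
Token 7: literal('N'). Output: "SSERSERSON"

Answer: SSERSERSON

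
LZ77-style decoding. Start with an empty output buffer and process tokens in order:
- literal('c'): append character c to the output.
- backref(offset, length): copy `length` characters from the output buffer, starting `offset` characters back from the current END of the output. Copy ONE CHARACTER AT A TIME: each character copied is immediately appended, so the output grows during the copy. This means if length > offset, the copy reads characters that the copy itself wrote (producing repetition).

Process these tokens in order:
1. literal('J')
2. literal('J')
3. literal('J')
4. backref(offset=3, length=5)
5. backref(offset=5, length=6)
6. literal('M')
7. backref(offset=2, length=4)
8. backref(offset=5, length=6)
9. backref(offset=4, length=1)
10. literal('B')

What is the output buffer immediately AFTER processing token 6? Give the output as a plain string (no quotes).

Token 1: literal('J'). Output: "J"
Token 2: literal('J'). Output: "JJ"
Token 3: literal('J'). Output: "JJJ"
Token 4: backref(off=3, len=5) (overlapping!). Copied 'JJJJJ' from pos 0. Output: "JJJJJJJJ"
Token 5: backref(off=5, len=6) (overlapping!). Copied 'JJJJJJ' from pos 3. Output: "JJJJJJJJJJJJJJ"
Token 6: literal('M'). Output: "JJJJJJJJJJJJJJM"

Answer: JJJJJJJJJJJJJJM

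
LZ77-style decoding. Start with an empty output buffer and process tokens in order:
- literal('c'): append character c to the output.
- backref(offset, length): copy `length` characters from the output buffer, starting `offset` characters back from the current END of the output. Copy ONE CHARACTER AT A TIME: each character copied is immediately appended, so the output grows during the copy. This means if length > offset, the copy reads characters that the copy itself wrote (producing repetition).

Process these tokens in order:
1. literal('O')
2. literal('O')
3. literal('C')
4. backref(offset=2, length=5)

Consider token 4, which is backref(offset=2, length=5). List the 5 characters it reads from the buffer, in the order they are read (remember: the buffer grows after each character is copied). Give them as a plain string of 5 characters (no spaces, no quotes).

Answer: OCOCO

Derivation:
Token 1: literal('O'). Output: "O"
Token 2: literal('O'). Output: "OO"
Token 3: literal('C'). Output: "OOC"
Token 4: backref(off=2, len=5). Buffer before: "OOC" (len 3)
  byte 1: read out[1]='O', append. Buffer now: "OOCO"
  byte 2: read out[2]='C', append. Buffer now: "OOCOC"
  byte 3: read out[3]='O', append. Buffer now: "OOCOCO"
  byte 4: read out[4]='C', append. Buffer now: "OOCOCOC"
  byte 5: read out[5]='O', append. Buffer now: "OOCOCOCO"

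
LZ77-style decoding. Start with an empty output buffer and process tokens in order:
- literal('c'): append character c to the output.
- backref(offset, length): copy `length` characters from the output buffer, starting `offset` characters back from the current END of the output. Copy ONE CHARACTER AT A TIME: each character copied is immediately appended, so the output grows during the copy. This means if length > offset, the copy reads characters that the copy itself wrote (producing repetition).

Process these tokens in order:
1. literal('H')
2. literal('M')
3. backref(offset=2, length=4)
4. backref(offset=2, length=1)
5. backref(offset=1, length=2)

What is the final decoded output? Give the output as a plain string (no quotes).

Answer: HMHMHMHHH

Derivation:
Token 1: literal('H'). Output: "H"
Token 2: literal('M'). Output: "HM"
Token 3: backref(off=2, len=4) (overlapping!). Copied 'HMHM' from pos 0. Output: "HMHMHM"
Token 4: backref(off=2, len=1). Copied 'H' from pos 4. Output: "HMHMHMH"
Token 5: backref(off=1, len=2) (overlapping!). Copied 'HH' from pos 6. Output: "HMHMHMHHH"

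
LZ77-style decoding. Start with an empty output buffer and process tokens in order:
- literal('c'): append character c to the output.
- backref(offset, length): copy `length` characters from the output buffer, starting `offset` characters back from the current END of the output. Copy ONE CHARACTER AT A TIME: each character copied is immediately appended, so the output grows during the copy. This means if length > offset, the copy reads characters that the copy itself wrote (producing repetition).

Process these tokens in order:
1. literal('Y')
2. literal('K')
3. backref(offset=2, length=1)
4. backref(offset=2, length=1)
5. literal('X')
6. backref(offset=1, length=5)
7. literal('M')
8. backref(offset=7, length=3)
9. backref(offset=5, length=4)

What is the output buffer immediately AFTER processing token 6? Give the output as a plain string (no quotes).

Token 1: literal('Y'). Output: "Y"
Token 2: literal('K'). Output: "YK"
Token 3: backref(off=2, len=1). Copied 'Y' from pos 0. Output: "YKY"
Token 4: backref(off=2, len=1). Copied 'K' from pos 1. Output: "YKYK"
Token 5: literal('X'). Output: "YKYKX"
Token 6: backref(off=1, len=5) (overlapping!). Copied 'XXXXX' from pos 4. Output: "YKYKXXXXXX"

Answer: YKYKXXXXXX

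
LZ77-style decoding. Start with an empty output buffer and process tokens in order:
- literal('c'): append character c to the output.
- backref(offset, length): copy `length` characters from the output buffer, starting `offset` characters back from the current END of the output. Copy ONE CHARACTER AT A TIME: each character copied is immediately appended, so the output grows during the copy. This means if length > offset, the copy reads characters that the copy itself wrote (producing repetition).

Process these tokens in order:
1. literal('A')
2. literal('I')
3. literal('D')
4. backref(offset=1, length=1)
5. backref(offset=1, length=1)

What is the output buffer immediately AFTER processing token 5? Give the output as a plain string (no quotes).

Answer: AIDDD

Derivation:
Token 1: literal('A'). Output: "A"
Token 2: literal('I'). Output: "AI"
Token 3: literal('D'). Output: "AID"
Token 4: backref(off=1, len=1). Copied 'D' from pos 2. Output: "AIDD"
Token 5: backref(off=1, len=1). Copied 'D' from pos 3. Output: "AIDDD"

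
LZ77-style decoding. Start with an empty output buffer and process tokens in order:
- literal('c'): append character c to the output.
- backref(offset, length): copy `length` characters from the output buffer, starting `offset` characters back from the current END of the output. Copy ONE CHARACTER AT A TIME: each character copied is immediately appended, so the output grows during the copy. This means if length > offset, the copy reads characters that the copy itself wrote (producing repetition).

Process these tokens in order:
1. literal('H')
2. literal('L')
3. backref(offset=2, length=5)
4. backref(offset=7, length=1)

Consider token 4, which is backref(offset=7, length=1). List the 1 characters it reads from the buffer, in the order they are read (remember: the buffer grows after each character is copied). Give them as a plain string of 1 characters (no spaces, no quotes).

Answer: H

Derivation:
Token 1: literal('H'). Output: "H"
Token 2: literal('L'). Output: "HL"
Token 3: backref(off=2, len=5) (overlapping!). Copied 'HLHLH' from pos 0. Output: "HLHLHLH"
Token 4: backref(off=7, len=1). Buffer before: "HLHLHLH" (len 7)
  byte 1: read out[0]='H', append. Buffer now: "HLHLHLHH"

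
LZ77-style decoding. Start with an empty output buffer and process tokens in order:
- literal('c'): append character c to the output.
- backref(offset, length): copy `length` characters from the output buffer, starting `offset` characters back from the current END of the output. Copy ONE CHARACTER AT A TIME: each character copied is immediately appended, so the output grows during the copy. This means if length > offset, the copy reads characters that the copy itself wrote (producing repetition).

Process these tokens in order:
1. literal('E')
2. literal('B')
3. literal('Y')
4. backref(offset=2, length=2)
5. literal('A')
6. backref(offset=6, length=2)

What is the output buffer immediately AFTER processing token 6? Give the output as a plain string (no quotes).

Token 1: literal('E'). Output: "E"
Token 2: literal('B'). Output: "EB"
Token 3: literal('Y'). Output: "EBY"
Token 4: backref(off=2, len=2). Copied 'BY' from pos 1. Output: "EBYBY"
Token 5: literal('A'). Output: "EBYBYA"
Token 6: backref(off=6, len=2). Copied 'EB' from pos 0. Output: "EBYBYAEB"

Answer: EBYBYAEB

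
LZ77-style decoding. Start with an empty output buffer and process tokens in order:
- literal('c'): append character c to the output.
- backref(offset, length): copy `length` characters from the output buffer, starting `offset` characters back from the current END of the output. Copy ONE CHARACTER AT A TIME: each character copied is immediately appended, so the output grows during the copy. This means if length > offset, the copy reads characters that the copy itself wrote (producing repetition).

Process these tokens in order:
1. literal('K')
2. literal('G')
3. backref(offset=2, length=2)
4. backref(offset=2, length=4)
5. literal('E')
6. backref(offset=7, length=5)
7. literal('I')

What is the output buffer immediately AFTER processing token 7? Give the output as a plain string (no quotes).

Token 1: literal('K'). Output: "K"
Token 2: literal('G'). Output: "KG"
Token 3: backref(off=2, len=2). Copied 'KG' from pos 0. Output: "KGKG"
Token 4: backref(off=2, len=4) (overlapping!). Copied 'KGKG' from pos 2. Output: "KGKGKGKG"
Token 5: literal('E'). Output: "KGKGKGKGE"
Token 6: backref(off=7, len=5). Copied 'KGKGK' from pos 2. Output: "KGKGKGKGEKGKGK"
Token 7: literal('I'). Output: "KGKGKGKGEKGKGKI"

Answer: KGKGKGKGEKGKGKI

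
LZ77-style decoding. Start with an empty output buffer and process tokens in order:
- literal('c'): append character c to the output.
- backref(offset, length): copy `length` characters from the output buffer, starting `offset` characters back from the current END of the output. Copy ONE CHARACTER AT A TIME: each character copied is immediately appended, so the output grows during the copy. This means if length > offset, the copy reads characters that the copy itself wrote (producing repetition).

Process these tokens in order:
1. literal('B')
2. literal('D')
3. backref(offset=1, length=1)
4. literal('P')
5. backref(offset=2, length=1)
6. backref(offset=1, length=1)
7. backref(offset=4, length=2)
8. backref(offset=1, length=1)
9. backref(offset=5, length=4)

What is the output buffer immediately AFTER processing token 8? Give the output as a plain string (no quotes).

Answer: BDDPDDDPP

Derivation:
Token 1: literal('B'). Output: "B"
Token 2: literal('D'). Output: "BD"
Token 3: backref(off=1, len=1). Copied 'D' from pos 1. Output: "BDD"
Token 4: literal('P'). Output: "BDDP"
Token 5: backref(off=2, len=1). Copied 'D' from pos 2. Output: "BDDPD"
Token 6: backref(off=1, len=1). Copied 'D' from pos 4. Output: "BDDPDD"
Token 7: backref(off=4, len=2). Copied 'DP' from pos 2. Output: "BDDPDDDP"
Token 8: backref(off=1, len=1). Copied 'P' from pos 7. Output: "BDDPDDDPP"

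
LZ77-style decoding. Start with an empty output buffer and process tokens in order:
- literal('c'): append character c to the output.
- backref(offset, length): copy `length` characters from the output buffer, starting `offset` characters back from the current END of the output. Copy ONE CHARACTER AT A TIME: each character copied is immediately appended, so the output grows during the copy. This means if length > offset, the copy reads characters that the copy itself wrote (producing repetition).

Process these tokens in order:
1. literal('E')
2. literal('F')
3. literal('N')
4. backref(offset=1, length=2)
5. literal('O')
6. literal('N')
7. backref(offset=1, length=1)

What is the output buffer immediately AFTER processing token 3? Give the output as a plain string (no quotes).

Token 1: literal('E'). Output: "E"
Token 2: literal('F'). Output: "EF"
Token 3: literal('N'). Output: "EFN"

Answer: EFN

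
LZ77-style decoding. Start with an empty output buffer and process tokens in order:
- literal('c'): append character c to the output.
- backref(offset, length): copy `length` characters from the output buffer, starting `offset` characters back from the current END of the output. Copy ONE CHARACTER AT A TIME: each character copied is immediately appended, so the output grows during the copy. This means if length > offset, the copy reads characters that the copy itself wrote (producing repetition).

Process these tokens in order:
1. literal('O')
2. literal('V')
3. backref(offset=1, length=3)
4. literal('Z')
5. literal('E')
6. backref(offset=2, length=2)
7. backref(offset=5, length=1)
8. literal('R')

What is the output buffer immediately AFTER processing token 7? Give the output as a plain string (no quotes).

Token 1: literal('O'). Output: "O"
Token 2: literal('V'). Output: "OV"
Token 3: backref(off=1, len=3) (overlapping!). Copied 'VVV' from pos 1. Output: "OVVVV"
Token 4: literal('Z'). Output: "OVVVVZ"
Token 5: literal('E'). Output: "OVVVVZE"
Token 6: backref(off=2, len=2). Copied 'ZE' from pos 5. Output: "OVVVVZEZE"
Token 7: backref(off=5, len=1). Copied 'V' from pos 4. Output: "OVVVVZEZEV"

Answer: OVVVVZEZEV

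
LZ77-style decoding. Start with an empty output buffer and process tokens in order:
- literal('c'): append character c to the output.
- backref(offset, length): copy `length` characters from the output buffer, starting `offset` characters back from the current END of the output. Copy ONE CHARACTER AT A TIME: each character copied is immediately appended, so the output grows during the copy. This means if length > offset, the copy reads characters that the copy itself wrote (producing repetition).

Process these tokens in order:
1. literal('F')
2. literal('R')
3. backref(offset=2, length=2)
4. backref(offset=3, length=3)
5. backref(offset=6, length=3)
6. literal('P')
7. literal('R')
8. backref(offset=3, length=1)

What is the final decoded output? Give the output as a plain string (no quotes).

Answer: FRFRRFRRFRPRR

Derivation:
Token 1: literal('F'). Output: "F"
Token 2: literal('R'). Output: "FR"
Token 3: backref(off=2, len=2). Copied 'FR' from pos 0. Output: "FRFR"
Token 4: backref(off=3, len=3). Copied 'RFR' from pos 1. Output: "FRFRRFR"
Token 5: backref(off=6, len=3). Copied 'RFR' from pos 1. Output: "FRFRRFRRFR"
Token 6: literal('P'). Output: "FRFRRFRRFRP"
Token 7: literal('R'). Output: "FRFRRFRRFRPR"
Token 8: backref(off=3, len=1). Copied 'R' from pos 9. Output: "FRFRRFRRFRPRR"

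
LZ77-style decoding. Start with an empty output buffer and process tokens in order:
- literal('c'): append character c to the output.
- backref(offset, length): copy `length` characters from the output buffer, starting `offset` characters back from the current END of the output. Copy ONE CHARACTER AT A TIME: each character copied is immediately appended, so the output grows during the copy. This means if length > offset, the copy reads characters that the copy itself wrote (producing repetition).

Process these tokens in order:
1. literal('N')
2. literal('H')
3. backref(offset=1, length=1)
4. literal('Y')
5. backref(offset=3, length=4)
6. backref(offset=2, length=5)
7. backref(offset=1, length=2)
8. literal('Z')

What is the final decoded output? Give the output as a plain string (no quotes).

Token 1: literal('N'). Output: "N"
Token 2: literal('H'). Output: "NH"
Token 3: backref(off=1, len=1). Copied 'H' from pos 1. Output: "NHH"
Token 4: literal('Y'). Output: "NHHY"
Token 5: backref(off=3, len=4) (overlapping!). Copied 'HHYH' from pos 1. Output: "NHHYHHYH"
Token 6: backref(off=2, len=5) (overlapping!). Copied 'YHYHY' from pos 6. Output: "NHHYHHYHYHYHY"
Token 7: backref(off=1, len=2) (overlapping!). Copied 'YY' from pos 12. Output: "NHHYHHYHYHYHYYY"
Token 8: literal('Z'). Output: "NHHYHHYHYHYHYYYZ"

Answer: NHHYHHYHYHYHYYYZ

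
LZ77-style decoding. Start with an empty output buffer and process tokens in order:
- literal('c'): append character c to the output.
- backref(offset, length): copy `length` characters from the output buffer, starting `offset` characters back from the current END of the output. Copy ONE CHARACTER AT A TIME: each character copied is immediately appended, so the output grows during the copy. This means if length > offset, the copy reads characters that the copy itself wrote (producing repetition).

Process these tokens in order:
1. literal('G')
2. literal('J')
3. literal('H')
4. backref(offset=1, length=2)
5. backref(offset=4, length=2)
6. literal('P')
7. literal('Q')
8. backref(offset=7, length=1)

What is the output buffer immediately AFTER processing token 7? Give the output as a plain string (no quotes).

Token 1: literal('G'). Output: "G"
Token 2: literal('J'). Output: "GJ"
Token 3: literal('H'). Output: "GJH"
Token 4: backref(off=1, len=2) (overlapping!). Copied 'HH' from pos 2. Output: "GJHHH"
Token 5: backref(off=4, len=2). Copied 'JH' from pos 1. Output: "GJHHHJH"
Token 6: literal('P'). Output: "GJHHHJHP"
Token 7: literal('Q'). Output: "GJHHHJHPQ"

Answer: GJHHHJHPQ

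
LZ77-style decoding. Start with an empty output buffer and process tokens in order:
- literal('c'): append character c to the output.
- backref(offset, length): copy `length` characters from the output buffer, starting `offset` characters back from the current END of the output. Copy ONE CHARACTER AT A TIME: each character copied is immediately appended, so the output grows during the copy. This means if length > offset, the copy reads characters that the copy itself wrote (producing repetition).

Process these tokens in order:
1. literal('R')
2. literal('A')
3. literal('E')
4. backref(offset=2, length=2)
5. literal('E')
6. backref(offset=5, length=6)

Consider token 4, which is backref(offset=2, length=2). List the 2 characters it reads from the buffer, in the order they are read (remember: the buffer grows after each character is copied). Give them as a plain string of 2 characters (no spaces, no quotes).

Answer: AE

Derivation:
Token 1: literal('R'). Output: "R"
Token 2: literal('A'). Output: "RA"
Token 3: literal('E'). Output: "RAE"
Token 4: backref(off=2, len=2). Buffer before: "RAE" (len 3)
  byte 1: read out[1]='A', append. Buffer now: "RAEA"
  byte 2: read out[2]='E', append. Buffer now: "RAEAE"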